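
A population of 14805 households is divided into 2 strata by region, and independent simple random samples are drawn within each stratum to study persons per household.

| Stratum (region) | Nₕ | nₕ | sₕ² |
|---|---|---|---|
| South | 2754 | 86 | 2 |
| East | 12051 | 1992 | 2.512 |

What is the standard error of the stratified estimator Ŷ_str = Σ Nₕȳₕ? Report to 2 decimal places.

Var(Ŷ_str) = Σₕ Nₕ²(1 − fₕ)sₕ²/nₕ.
South: 2754²·(1 − 86/2754)·2/86 = 170876.09.
East: 12051²·(1 − 1992/12051)·2.512/1992 = 152865.05.
Sum = 323741.14.
SE = √(323741.14) = 568.98.

568.98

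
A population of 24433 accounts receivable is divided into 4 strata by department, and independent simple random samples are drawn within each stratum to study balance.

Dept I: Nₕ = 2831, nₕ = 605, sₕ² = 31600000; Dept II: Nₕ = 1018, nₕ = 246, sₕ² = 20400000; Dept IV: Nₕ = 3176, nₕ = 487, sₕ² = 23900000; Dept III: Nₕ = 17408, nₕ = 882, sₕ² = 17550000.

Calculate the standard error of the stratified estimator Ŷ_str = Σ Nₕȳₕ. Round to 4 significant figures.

2.557 × 10^6

Var(Ŷ_str) = Σₕ Nₕ²(1 − fₕ)sₕ²/nₕ.
Dept I: 2831²·(1 − 605/2831)·31600000/605 = 3.2915218 × 10^11.
Dept II: 1018²·(1 − 246/1018)·20400000/246 = 6.5171863 × 10^10.
Dept IV: 3176²·(1 − 487/3176)·23900000/487 = 4.1912179 × 10^11.
Dept III: 17408²·(1 − 882/17408)·17550000/882 = 5.7243366 × 10^12.
Sum = 6.5377824 × 10^12.
SE = √(6.5377824 × 10^12) = 2.557 × 10^6.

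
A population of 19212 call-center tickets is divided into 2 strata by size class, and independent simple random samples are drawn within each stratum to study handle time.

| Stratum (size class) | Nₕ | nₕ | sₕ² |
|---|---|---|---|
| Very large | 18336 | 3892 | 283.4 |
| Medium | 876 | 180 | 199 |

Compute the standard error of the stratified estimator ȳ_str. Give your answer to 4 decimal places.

0.2325

Var(ȳ_str) = Σₕ Wₕ²(1 − fₕ)sₕ²/nₕ with Wₕ = Nₕ/N, N = 19212.
Very large: Wₕ = 0.95440350; term = 0.95440350²·(1 − 0.21226003)·283.4/3892 = 0.052248513.
Medium: Wₕ = 0.04559650; term = 0.04559650²·(1 − 0.20547945)·199/180 = 0.0018262018.
Sum = 0.054074715.
SE = √(0.054074715) = 0.2325.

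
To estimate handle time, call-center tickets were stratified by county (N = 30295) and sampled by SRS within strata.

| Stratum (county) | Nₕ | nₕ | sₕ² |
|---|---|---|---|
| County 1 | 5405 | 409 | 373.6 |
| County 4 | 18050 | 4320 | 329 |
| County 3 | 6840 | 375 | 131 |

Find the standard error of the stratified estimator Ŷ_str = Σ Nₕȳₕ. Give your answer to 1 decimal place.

Var(Ŷ_str) = Σₕ Nₕ²(1 − fₕ)sₕ²/nₕ.
County 1: 5405²·(1 − 409/5405)·373.6/409 = 2.4666168 × 10^7.
County 4: 18050²·(1 − 4320/18050)·329/4320 = 1.8873824 × 10^7.
County 3: 6840²·(1 − 375/6840)·131/375 = 1.544773 × 10^7.
Sum = 5.8987722 × 10^7.
SE = √(5.8987722 × 10^7) = 7680.3.

7680.3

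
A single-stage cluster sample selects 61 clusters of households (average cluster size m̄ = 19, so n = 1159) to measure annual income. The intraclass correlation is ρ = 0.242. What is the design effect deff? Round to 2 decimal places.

5.36

deff = 1 + (19 − 1)·0.242 = 1 + 4.356 = 5.356.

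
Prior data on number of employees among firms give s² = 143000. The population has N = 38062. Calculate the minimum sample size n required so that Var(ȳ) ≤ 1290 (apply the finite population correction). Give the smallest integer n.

Without fpc, n₀ = s²/D = 143000/1290 = 110.8527.
With fpc, (1 − n/N)·s²/n ≤ D requires n ≥ n₀/(1 + n₀/N) = 110.8527/(1 + 110.8527/38062) = 110.5308.
Rounding up, n = 111.

111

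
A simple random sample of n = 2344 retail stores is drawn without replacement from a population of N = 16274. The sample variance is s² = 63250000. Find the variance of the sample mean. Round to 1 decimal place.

Under SRS without replacement, Var(ȳ) = (1 − f)·s²/n with f = n/N = 2344/16274 = 0.14403343.
Var(ȳ) = (1 − 0.14403343)·63250000/2344 = 0.85596657·26983.788 = 23097.221.

23097.2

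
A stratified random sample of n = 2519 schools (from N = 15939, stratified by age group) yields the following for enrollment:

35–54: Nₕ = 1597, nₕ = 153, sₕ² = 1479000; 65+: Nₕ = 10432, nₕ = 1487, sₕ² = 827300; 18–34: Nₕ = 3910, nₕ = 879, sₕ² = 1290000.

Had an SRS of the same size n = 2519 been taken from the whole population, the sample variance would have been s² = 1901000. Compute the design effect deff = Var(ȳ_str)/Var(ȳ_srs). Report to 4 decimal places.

0.5675

Var(ȳ_str) = Σ Wₕ²(1−fₕ)sₕ²/nₕ with Wₕ = Nₕ/15939:
  35–54: (1597/15939)²·(1−153/1597)·1479000/153 = 87.745875
  65+: (10432/15939)²·(1−1487/10432)·827300/1487 = 204.3515
  18–34: (3910/15939)²·(1−879/3910)·1290000/879 = 68.460708
  → Var(ȳ_str) = 360.55808.
Var(ȳ_srs) = (1 − 2519/15939)·1901000/2519 = 635.39734.
deff = 360.55808 / 635.39734 = 0.5675.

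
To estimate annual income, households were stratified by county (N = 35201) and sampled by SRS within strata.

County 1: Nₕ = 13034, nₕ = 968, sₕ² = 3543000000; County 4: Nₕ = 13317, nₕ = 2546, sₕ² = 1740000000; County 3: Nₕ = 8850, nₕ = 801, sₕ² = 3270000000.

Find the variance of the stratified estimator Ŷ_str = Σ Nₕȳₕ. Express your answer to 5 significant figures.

9.6445 × 10^14

Var(Ŷ_str) = Σₕ Nₕ²(1 − fₕ)sₕ²/nₕ.
County 1: 13034²·(1 − 968/13034)·3543000000/968 = 5.7562127 × 10^14.
County 4: 13317²·(1 − 2546/13317)·1740000000/2546 = 9.8028707 × 10^13.
County 3: 8850²·(1 − 801/8850)·3270000000/801 = 2.9080404 × 10^14.
Sum = 9.6445402 × 10^14.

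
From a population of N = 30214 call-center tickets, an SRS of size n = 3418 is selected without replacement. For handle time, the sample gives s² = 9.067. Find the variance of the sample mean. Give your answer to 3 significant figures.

Under SRS without replacement, Var(ȳ) = (1 − f)·s²/n with f = n/N = 3418/30214 = 0.11312637.
Var(ȳ) = (1 − 0.11312637)·9.067/3418 = 0.88687363·0.0026527209 = 0.0023526282.

0.00235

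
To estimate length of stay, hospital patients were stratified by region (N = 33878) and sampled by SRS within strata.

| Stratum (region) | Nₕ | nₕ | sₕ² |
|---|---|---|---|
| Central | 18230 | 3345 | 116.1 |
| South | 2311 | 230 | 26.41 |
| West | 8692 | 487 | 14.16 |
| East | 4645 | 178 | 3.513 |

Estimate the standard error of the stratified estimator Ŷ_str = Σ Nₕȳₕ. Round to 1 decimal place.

3529.0

Var(Ŷ_str) = Σₕ Nₕ²(1 − fₕ)sₕ²/nₕ.
Central: 18230²·(1 − 3345/18230)·116.1/3345 = 9.4182802 × 10^6.
South: 2311²·(1 − 230/2311)·26.41/230 = 552220.58.
West: 8692²·(1 − 487/8692)·14.16/487 = 2.0736363 × 10^6.
East: 4645²·(1 − 178/4645)·3.513/178 = 409505.57.
Sum = 1.2453643 × 10^7.
SE = √(1.2453643 × 10^7) = 3529.0.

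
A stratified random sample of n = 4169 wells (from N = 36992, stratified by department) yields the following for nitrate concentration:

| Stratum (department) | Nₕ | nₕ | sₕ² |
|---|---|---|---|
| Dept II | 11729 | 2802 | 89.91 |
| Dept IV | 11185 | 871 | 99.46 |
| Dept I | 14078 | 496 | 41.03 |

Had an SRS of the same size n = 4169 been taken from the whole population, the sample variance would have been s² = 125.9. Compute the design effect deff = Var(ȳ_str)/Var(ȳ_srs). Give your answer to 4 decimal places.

0.8823

Var(ȳ_str) = Σ Wₕ²(1−fₕ)sₕ²/nₕ with Wₕ = Nₕ/36992:
  Dept II: (11729/36992)²·(1−2802/11729)·89.91/2802 = 0.002455222
  Dept IV: (11185/36992)²·(1−871/11185)·99.46/871 = 0.0096267078
  Dept I: (14078/36992)²·(1−496/14078)·41.03/496 = 0.011558698
  → Var(ȳ_str) = 0.023640628.
Var(ȳ_srs) = (1 − 4169/36992)·125.9/4169 = 0.02679565.
deff = 0.023640628 / 0.02679565 = 0.8823.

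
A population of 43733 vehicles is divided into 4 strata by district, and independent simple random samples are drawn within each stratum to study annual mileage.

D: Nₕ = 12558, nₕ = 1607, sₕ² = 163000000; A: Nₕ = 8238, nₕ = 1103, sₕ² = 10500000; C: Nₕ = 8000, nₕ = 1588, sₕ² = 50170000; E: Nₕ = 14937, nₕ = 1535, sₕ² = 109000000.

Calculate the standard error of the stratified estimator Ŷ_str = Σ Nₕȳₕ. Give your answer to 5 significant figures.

Var(Ŷ_str) = Σₕ Nₕ²(1 − fₕ)sₕ²/nₕ.
D: 12558²·(1 − 1607/12558)·163000000/1607 = 1.3949093 × 10^13.
A: 8238²·(1 − 1103/8238)·10500000/1103 = 5.5953796 × 10^11.
C: 8000²·(1 − 1588/8000)·50170000/1588 = 1.6206047 × 10^12.
E: 14937²·(1 − 1535/14937)·109000000/1535 = 1.4215139 × 10^13.
Sum = 3.0344375 × 10^13.
SE = √(3.0344375 × 10^13) = 5.5086 × 10^6.

5.5086 × 10^6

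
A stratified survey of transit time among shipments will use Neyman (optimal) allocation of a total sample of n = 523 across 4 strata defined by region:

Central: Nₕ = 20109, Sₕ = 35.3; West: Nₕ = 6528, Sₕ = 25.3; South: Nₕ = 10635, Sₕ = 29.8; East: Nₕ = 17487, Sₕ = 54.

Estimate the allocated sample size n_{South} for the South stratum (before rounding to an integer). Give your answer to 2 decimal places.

Neyman allocation: nₕ = n·NₕSₕ / Σⱼ NⱼSⱼ.
Σ NⱼSⱼ = 20109·35.3 + 6528·25.3 + 10635·29.8 + 17487·54 = 2.1362271 × 10^6.
n_{South} = 523·10635·29.8 / (2.1362271 × 10^6) = 77.59.

77.59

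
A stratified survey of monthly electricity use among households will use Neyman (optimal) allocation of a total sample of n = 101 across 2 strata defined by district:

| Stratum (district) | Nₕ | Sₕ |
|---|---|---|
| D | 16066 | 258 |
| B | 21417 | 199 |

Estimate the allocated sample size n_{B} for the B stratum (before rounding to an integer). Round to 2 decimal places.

Neyman allocation: nₕ = n·NₕSₕ / Σⱼ NⱼSⱼ.
Σ NⱼSⱼ = 16066·258 + 21417·199 = 8.407011 × 10^6.
n_{B} = 101·21417·199 / (8.407011 × 10^6) = 51.20.

51.20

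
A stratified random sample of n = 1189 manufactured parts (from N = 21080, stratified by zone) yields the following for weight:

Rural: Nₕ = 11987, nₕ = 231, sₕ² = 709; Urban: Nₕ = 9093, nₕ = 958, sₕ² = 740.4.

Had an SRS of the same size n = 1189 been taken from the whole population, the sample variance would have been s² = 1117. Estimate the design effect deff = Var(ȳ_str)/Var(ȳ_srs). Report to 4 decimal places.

1.2431

Var(ȳ_str) = Σ Wₕ²(1−fₕ)sₕ²/nₕ with Wₕ = Nₕ/21080:
  Rural: (11987/21080)²·(1−231/11987)·709/231 = 0.97333676
  Urban: (9093/21080)²·(1−958/9093)·740.4/958 = 0.12865434
  → Var(ȳ_str) = 1.1019911.
Var(ȳ_srs) = (1 − 1189/21080)·1117/1189 = 0.8864563.
deff = 1.1019911 / 0.8864563 = 1.2431.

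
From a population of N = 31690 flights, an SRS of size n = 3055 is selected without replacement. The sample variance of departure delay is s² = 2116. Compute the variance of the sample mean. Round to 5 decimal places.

0.62586

Under SRS without replacement, Var(ȳ) = (1 − f)·s²/n with f = n/N = 3055/31690 = 0.09640265.
Var(ȳ) = (1 − 0.09640265)·2116/3055 = 0.90359735·0.69263502 = 0.62586317.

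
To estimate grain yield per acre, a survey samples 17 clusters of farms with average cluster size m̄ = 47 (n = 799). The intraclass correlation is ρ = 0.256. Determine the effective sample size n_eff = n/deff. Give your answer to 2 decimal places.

deff = 1 + (47 − 1)·0.256 = 1 + 11.776 = 12.776.
n_eff = 799 / 12.776 = 62.54.

62.54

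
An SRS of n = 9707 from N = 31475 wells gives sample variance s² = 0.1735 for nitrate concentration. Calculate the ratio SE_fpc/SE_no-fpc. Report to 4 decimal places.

0.8316

f = n/N = 9707/31475 = 0.30840349.
SE_no-fpc = √(s²/n) = 0.0042277298; SE_fpc = √((1−f)s²/n) = 0.0035158766.
Ratio = √(1−f) = 0.83162281.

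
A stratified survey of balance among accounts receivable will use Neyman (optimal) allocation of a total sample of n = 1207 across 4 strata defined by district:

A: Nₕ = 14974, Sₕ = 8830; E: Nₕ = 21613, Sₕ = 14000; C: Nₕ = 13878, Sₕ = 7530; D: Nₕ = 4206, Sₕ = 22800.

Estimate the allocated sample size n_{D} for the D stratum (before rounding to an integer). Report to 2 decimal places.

182.22

Neyman allocation: nₕ = n·NₕSₕ / Σⱼ NⱼSⱼ.
Σ NⱼSⱼ = 14974·8830 + 21613·14000 + 13878·7530 + 4206·22800 = 6.3520056 × 10^8.
n_{D} = 1207·4206·22800 / (6.3520056 × 10^8) = 182.22.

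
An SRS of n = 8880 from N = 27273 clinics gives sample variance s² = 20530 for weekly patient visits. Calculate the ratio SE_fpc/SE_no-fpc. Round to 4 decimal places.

0.8212

f = n/N = 8880/27273 = 0.32559674.
SE_no-fpc = √(s²/n) = 1.5205055; SE_fpc = √((1−f)s²/n) = 1.2486704.
Ratio = √(1−f) = 0.82122059.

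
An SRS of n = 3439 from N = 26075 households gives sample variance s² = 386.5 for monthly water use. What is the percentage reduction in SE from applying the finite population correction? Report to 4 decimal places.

6.8275

f = n/N = 3439/26075 = 0.13188878.
SE_no-fpc = √(s²/n) = 0.33524218; SE_fpc = √((1−f)s²/n) = 0.31235348.
Ratio = √(1−f) = 0.93172486. Reduction = 100·(1 − 0.93172486) = 6.8275%.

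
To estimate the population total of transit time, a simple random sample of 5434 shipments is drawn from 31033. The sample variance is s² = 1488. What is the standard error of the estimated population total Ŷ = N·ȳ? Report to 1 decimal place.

Var(Ŷ) = N²·Var(ȳ) = N²·(1 − n/N)·s²/n.
f = 5434/31033 = 0.17510392; Var(ȳ) = 0.82489608·1488/5434 = 0.22588247.
Var(Ŷ) = 31033² · 0.22588247 = 2.1753546 × 10^8.
SE(Ŷ) = √(2.1753546 × 10^8) = 14749.1.

14749.1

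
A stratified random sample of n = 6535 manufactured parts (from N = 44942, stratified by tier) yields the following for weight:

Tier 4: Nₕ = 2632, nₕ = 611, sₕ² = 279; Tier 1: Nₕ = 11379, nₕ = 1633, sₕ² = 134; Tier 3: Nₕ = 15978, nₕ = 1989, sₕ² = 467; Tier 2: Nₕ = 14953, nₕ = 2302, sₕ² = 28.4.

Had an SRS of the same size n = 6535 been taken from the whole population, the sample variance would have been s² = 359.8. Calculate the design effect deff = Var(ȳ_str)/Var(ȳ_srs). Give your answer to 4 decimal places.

Var(ȳ_str) = Σ Wₕ²(1−fₕ)sₕ²/nₕ with Wₕ = Nₕ/44942:
  Tier 4: (2632/44942)²·(1−611/2632)·279/611 = 0.0012025701
  Tier 1: (11379/44942)²·(1−1633/11379)·134/1633 = 0.0045055138
  Tier 3: (15978/44942)²·(1−1989/15978)·467/1989 = 0.025982827
  Tier 2: (14953/44942)²·(1−2302/14953)·28.4/2302 = 0.0011554773
  → Var(ȳ_str) = 0.032846388.
Var(ȳ_srs) = (1 − 6535/44942)·359.8/6535 = 0.047051509.
deff = 0.032846388 / 0.047051509 = 0.6981.

0.6981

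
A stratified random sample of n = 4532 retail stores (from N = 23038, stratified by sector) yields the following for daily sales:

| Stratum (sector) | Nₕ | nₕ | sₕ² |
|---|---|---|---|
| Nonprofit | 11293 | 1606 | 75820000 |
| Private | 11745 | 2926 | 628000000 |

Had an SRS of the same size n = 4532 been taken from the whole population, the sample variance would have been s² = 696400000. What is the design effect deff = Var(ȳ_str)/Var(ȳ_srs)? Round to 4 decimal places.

Var(ȳ_str) = Σ Wₕ²(1−fₕ)sₕ²/nₕ with Wₕ = Nₕ/23038:
  Nonprofit: (11293/23038)²·(1−1606/11293)·75820000/1606 = 9730.7725
  Private: (11745/23038)²·(1−2926/11745)·628000000/2926 = 41885.928
  → Var(ȳ_str) = 51616.701.
Var(ȳ_srs) = (1 − 4532/23038)·696400000/4532 = 123434.52.
deff = 51616.701 / 123434.52 = 0.4182.

0.4182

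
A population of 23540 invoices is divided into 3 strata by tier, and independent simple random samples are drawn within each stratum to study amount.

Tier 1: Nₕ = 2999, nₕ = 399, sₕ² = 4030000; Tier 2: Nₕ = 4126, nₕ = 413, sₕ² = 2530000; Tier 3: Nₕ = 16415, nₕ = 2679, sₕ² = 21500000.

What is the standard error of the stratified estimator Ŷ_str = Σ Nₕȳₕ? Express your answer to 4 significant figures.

Var(Ŷ_str) = Σₕ Nₕ²(1 − fₕ)sₕ²/nₕ.
Tier 1: 2999²·(1 − 399/2999)·4030000/399 = 7.8755694 × 10^10.
Tier 2: 4126²·(1 − 413/4126)·2530000/413 = 9.3847918 × 10^10.
Tier 3: 16415²·(1 − 2679/16415)·21500000/2679 = 1.8095347 × 10^12.
Sum = 1.9821383 × 10^12.
SE = √(1.9821383 × 10^12) = 1.408 × 10^6.

1.408 × 10^6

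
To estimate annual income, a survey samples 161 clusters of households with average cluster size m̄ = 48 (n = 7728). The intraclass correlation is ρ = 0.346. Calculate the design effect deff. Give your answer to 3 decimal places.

deff = 1 + (48 − 1)·0.346 = 1 + 16.262 = 17.262.

17.262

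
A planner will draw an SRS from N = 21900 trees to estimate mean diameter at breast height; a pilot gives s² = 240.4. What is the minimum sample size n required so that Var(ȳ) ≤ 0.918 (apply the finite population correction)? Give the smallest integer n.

259

Without fpc, n₀ = s²/D = 240.4/0.918 = 261.8736.
With fpc, (1 − n/N)·s²/n ≤ D requires n ≥ n₀/(1 + n₀/N) = 261.8736/(1 + 261.8736/21900) = 258.7792.
Rounding up, n = 259.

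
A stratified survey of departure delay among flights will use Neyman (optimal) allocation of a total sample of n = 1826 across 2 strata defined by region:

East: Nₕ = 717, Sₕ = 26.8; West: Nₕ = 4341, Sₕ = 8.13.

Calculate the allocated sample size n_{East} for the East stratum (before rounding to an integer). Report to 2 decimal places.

643.72

Neyman allocation: nₕ = n·NₕSₕ / Σⱼ NⱼSⱼ.
Σ NⱼSⱼ = 717·26.8 + 4341·8.13 = 54507.93.
n_{East} = 1826·717·26.8 / 54507.93 = 643.72.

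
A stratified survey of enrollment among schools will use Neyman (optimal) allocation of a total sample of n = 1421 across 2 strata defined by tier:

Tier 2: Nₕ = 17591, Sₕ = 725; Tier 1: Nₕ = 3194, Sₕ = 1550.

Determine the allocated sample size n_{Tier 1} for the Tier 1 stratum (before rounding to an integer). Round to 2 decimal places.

397.36

Neyman allocation: nₕ = n·NₕSₕ / Σⱼ NⱼSⱼ.
Σ NⱼSⱼ = 17591·725 + 3194·1550 = 1.7704175 × 10^7.
n_{Tier 1} = 1421·3194·1550 / (1.7704175 × 10^7) = 397.36.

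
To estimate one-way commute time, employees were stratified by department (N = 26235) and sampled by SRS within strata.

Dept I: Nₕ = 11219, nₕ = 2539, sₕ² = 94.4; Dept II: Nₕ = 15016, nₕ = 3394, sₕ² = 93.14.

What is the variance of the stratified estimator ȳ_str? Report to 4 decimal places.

Var(ȳ_str) = Σₕ Wₕ²(1 − fₕ)sₕ²/nₕ with Wₕ = Nₕ/N, N = 26235.
Dept I: Wₕ = 0.42763484; term = 0.42763484²·(1 − 0.22631251)·94.4/2539 = 0.0052604274.
Dept II: Wₕ = 0.57236516; term = 0.57236516²·(1 − 0.22602557)·93.14/3394 = 0.0069582077.
Sum = 0.012218635.

0.0122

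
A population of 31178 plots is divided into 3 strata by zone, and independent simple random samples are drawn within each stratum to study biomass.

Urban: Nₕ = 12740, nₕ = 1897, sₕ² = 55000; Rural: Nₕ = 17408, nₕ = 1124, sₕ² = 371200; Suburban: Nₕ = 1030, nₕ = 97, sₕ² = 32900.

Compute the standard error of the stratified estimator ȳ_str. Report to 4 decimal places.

Var(ȳ_str) = Σₕ Wₕ²(1 − fₕ)sₕ²/nₕ with Wₕ = Nₕ/N, N = 31178.
Urban: Wₕ = 0.40862146; term = 0.40862146²·(1 − 0.14890110)·55000/1897 = 4.1201947.
Rural: Wₕ = 0.55834242; term = 0.55834242²·(1 − 0.06456801)·371200/1124 = 96.306394.
Suburban: Wₕ = 0.03303612; term = 0.03303612²·(1 − 0.09417476)·32900/97 = 0.33531002.
Sum = 100.7619.
SE = √(100.7619) = 10.0380.

10.0380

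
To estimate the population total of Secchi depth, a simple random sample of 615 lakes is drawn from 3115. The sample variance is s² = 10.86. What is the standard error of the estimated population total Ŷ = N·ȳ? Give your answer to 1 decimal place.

Var(Ŷ) = N²·Var(ȳ) = N²·(1 − n/N)·s²/n.
f = 615/3115 = 0.19743178; Var(ȳ) = 0.80256822·10.86/615 = 0.01417218.
Var(Ŷ) = 3115² · 0.01417218 = 137515.85.
SE(Ŷ) = √(137515.85) = 370.8.

370.8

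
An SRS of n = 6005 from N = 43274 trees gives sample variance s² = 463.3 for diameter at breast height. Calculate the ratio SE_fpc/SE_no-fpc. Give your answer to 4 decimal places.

0.9280

f = n/N = 6005/43274 = 0.13876693.
SE_no-fpc = √(s²/n) = 0.27776316; SE_fpc = √((1−f)s²/n) = 0.25777156.
Ratio = √(1−f) = 0.92802644.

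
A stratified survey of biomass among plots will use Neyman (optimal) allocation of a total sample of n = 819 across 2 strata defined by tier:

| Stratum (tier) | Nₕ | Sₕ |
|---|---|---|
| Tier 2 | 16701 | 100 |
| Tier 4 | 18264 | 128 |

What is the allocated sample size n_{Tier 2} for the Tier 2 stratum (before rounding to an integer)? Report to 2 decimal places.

Neyman allocation: nₕ = n·NₕSₕ / Σⱼ NⱼSⱼ.
Σ NⱼSⱼ = 16701·100 + 18264·128 = 4.007892 × 10^6.
n_{Tier 2} = 819·16701·100 / (4.007892 × 10^6) = 341.28.

341.28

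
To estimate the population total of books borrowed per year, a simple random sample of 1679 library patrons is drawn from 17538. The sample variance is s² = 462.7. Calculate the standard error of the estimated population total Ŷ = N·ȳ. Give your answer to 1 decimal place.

8754.9

Var(Ŷ) = N²·Var(ȳ) = N²·(1 − n/N)·s²/n.
f = 1679/17538 = 0.09573498; Var(ȳ) = 0.90426502·462.7/1679 = 0.24919799.
Var(Ŷ) = 17538² · 0.24919799 = 7.6648678 × 10^7.
SE(Ŷ) = √(7.6648678 × 10^7) = 8754.9.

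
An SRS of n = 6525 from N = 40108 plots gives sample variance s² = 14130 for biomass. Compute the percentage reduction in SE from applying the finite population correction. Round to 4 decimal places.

f = n/N = 6525/40108 = 0.16268575.
SE_no-fpc = √(s²/n) = 1.4715697; SE_fpc = √((1−f)s²/n) = 1.346558.
Ratio = √(1−f) = 0.91504877. Reduction = 100·(1 − 0.91504877) = 8.4951%.

8.4951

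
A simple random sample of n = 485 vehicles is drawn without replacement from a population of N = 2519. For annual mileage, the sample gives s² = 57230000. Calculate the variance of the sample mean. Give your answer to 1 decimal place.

Under SRS without replacement, Var(ȳ) = (1 − f)·s²/n with f = n/N = 485/2519 = 0.19253672.
Var(ȳ) = (1 − 0.19253672)·57230000/485 = 0.80746328·118000 = 95280.667.

95280.7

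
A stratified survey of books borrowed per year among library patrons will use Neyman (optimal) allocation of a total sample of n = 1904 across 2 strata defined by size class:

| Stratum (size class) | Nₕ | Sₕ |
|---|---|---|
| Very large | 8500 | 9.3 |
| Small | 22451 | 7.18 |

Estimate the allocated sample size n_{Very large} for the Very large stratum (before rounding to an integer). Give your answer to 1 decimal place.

626.5

Neyman allocation: nₕ = n·NₕSₕ / Σⱼ NⱼSⱼ.
Σ NⱼSⱼ = 8500·9.3 + 22451·7.18 = 240248.18.
n_{Very large} = 1904·8500·9.3 / 240248.18 = 626.5.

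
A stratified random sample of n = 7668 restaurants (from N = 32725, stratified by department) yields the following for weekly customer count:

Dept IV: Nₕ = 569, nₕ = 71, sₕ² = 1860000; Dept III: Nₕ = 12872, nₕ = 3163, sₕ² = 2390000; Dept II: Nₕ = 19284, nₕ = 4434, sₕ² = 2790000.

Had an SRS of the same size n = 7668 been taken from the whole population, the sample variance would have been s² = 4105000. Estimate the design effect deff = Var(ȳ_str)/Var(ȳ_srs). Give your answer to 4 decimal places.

Var(ȳ_str) = Σ Wₕ²(1−fₕ)sₕ²/nₕ with Wₕ = Nₕ/32725:
  Dept IV: (569/32725)²·(1−71/569)·1860000/71 = 6.9316543
  Dept III: (12872/32725)²·(1−3163/12872)·2390000/3163 = 88.177936
  Dept II: (19284/32725)²·(1−4434/19284)·2790000/4434 = 168.25686
  → Var(ȳ_str) = 263.36645.
Var(ȳ_srs) = (1 − 7668/32725)·4105000/7668 = 409.90241.
deff = 263.36645 / 409.90241 = 0.6425.

0.6425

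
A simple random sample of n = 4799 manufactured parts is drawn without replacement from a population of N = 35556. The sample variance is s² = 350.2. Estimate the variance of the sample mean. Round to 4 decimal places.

Under SRS without replacement, Var(ȳ) = (1 − f)·s²/n with f = n/N = 4799/35556 = 0.13497019.
Var(ȳ) = (1 − 0.13497019)·350.2/4799 = 0.86502981·0.072973536 = 0.063124284.

0.0631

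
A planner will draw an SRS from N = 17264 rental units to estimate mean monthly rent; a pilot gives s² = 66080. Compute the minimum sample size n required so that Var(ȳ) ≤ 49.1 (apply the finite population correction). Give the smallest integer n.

Without fpc, n₀ = s²/D = 66080/49.1 = 1345.8248.
With fpc, (1 − n/N)·s²/n ≤ D requires n ≥ n₀/(1 + n₀/N) = 1345.8248/(1 + 1345.8248/17264) = 1248.4975.
Rounding up, n = 1249.

1249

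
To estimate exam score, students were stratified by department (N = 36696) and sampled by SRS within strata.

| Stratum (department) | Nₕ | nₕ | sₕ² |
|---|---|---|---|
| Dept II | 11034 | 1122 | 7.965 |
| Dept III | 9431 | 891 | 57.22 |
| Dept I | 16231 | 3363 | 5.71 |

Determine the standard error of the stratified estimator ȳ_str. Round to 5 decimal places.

Var(ȳ_str) = Σₕ Wₕ²(1 − fₕ)sₕ²/nₕ with Wₕ = Nₕ/N, N = 36696.
Dept II: Wₕ = 0.30068672; term = 0.30068672²·(1 − 0.10168570)·7.965/1122 = 5.7656695 × 10^-4.
Dept III: Wₕ = 0.25700349; term = 0.25700349²·(1 − 0.09447567)·57.22/891 = 0.0038410354.
Dept I: Wₕ = 0.44230979; term = 0.44230979²·(1 − 0.20719611)·5.71/3363 = 2.6334684 × 10^-4.
Sum = 0.0046809492.
SE = √(0.0046809492) = 0.06842.

0.06842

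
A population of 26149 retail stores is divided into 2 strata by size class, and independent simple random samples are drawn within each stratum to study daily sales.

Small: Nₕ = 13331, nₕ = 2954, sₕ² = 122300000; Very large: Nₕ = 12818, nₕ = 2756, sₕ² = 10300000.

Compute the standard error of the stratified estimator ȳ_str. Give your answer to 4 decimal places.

95.2943

Var(ȳ_str) = Σₕ Wₕ²(1 − fₕ)sₕ²/nₕ with Wₕ = Nₕ/N, N = 26149.
Small: Wₕ = 0.50980917; term = 0.50980917²·(1 − 0.22158878)·122300000/2954 = 8376.0708.
Very large: Wₕ = 0.49019083; term = 0.49019083²·(1 − 0.21501014)·10300000/2756 = 704.94043.
Sum = 9081.0112.
SE = √(9081.0112) = 95.2943.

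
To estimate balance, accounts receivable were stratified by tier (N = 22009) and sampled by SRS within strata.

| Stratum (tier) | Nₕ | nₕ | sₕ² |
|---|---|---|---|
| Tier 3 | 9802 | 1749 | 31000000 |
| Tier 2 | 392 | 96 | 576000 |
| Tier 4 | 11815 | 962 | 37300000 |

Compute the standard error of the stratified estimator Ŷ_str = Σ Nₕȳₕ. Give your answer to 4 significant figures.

Var(Ŷ_str) = Σₕ Nₕ²(1 − fₕ)sₕ²/nₕ.
Tier 3: 9802²·(1 − 1749/9802)·31000000/1749 = 1.3990856 × 10^12.
Tier 2: 392²·(1 − 96/392)·576000/96 = 6.96192 × 10^8.
Tier 4: 11815²·(1 − 962/11815)·37300000/962 = 4.9718417 × 10^12.
Sum = 6.3716235 × 10^12.
SE = √(6.3716235 × 10^12) = 2.524 × 10^6.

2.524 × 10^6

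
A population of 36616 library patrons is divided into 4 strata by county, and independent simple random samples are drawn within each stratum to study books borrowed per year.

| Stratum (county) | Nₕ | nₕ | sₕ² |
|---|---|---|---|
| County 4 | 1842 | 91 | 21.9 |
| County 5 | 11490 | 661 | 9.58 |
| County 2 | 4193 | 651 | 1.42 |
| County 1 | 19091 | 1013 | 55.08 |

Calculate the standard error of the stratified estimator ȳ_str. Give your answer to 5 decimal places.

0.12627

Var(ȳ_str) = Σₕ Wₕ²(1 − fₕ)sₕ²/nₕ with Wₕ = Nₕ/N, N = 36616.
County 4: Wₕ = 0.05030588; term = 0.05030588²·(1 − 0.04940282)·21.9/91 = 5.7894418 × 10^-4.
County 5: Wₕ = 0.31379725; term = 0.31379725²·(1 − 0.05752829)·9.58/661 = 0.0013450259.
County 2: Wₕ = 0.11451278; term = 0.11451278²·(1 − 0.15525876)·1.42/651 = 2.4162339 × 10^-5.
County 1: Wₕ = 0.52138409; term = 0.52138409²·(1 − 0.05306165)·55.08/1013 = 0.013996574.
Sum = 0.015944706.
SE = √(0.015944706) = 0.12627.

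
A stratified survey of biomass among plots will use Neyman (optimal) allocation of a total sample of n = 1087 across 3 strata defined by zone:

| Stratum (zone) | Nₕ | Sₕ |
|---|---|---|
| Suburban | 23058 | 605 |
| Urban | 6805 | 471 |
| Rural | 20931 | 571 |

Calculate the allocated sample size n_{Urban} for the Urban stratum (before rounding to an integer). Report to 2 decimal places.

119.70

Neyman allocation: nₕ = n·NₕSₕ / Σⱼ NⱼSⱼ.
Σ NⱼSⱼ = 23058·605 + 6805·471 + 20931·571 = 2.9106846 × 10^7.
n_{Urban} = 1087·6805·471 / (2.9106846 × 10^7) = 119.70.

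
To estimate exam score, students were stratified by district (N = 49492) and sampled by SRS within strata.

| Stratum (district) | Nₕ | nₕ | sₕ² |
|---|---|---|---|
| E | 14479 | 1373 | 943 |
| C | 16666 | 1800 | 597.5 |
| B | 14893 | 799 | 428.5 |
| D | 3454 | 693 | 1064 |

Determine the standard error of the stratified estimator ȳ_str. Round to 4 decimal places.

Var(ȳ_str) = Σₕ Wₕ²(1 − fₕ)sₕ²/nₕ with Wₕ = Nₕ/N, N = 49492.
E: Wₕ = 0.29255233; term = 0.29255233²·(1 − 0.09482699)·943/1373 = 0.053208361.
C: Wₕ = 0.33674129; term = 0.33674129²·(1 − 0.10800432)·597.5/1800 = 0.033575377.
B: Wₕ = 0.30091732; term = 0.30091732²·(1 − 0.05364937)·428.5/799 = 0.045956876.
D: Wₕ = 0.06978906; term = 0.06978906²·(1 − 0.20063694)·1064/693 = 0.0059776038.
Sum = 0.13871822.
SE = √(0.13871822) = 0.3724.

0.3724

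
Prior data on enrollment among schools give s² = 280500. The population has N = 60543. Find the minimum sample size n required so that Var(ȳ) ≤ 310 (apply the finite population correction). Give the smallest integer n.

892

Without fpc, n₀ = s²/D = 280500/310 = 904.8387.
With fpc, (1 − n/N)·s²/n ≤ D requires n ≥ n₀/(1 + n₀/N) = 904.8387/(1 + 904.8387/60543) = 891.5147.
Rounding up, n = 892.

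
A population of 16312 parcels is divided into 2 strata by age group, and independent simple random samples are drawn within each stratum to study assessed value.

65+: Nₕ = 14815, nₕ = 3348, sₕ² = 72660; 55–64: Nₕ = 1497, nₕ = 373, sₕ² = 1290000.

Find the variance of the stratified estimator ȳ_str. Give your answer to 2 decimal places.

35.73

Var(ȳ_str) = Σₕ Wₕ²(1 − fₕ)sₕ²/nₕ with Wₕ = Nₕ/N, N = 16312.
65+: Wₕ = 0.90822707; term = 0.90822707²·(1 − 0.22598718)·72660/3348 = 13.856291.
55–64: Wₕ = 0.09177293; term = 0.09177293²·(1 − 0.24916500)·1290000/373 = 21.870291.
Sum = 35.726582.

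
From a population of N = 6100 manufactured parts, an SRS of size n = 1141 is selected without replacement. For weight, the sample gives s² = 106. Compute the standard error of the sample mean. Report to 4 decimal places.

Under SRS without replacement, Var(ȳ) = (1 − f)·s²/n with f = n/N = 1141/6100 = 0.18704918.
Var(ȳ) = (1 − 0.18704918)·106/1141 = 0.81295082·0.092900964 = 0.075523915.
SE(ȳ) = √(0.075523915) = 0.2748.

0.2748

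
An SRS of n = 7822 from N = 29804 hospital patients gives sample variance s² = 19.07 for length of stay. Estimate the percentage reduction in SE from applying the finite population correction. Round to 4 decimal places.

14.1192

f = n/N = 7822/29804 = 0.26244799.
SE_no-fpc = √(s²/n) = 0.049376061; SE_fpc = √((1−f)s²/n) = 0.04240458.
Ratio = √(1−f) = 0.85880848. Reduction = 100·(1 − 0.85880848) = 14.1192%.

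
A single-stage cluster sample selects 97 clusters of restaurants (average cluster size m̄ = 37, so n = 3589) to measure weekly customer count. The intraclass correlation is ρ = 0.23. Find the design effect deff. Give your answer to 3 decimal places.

9.280

deff = 1 + (37 − 1)·0.23 = 1 + 8.28 = 9.28.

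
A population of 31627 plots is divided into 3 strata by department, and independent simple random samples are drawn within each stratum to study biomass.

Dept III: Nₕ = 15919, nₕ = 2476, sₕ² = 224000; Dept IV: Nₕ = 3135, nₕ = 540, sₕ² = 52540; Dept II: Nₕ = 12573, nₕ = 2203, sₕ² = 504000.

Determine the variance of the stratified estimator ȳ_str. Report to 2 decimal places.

Var(ȳ_str) = Σₕ Wₕ²(1 − fₕ)sₕ²/nₕ with Wₕ = Nₕ/N, N = 31627.
Dept III: Wₕ = 0.50333576; term = 0.50333576²·(1 − 0.15553741)·224000/2476 = 19.355008.
Dept IV: Wₕ = 0.09912417; term = 0.09912417²·(1 − 0.17224880)·52540/540 = 0.79132561.
Dept II: Wₕ = 0.39754008; term = 0.39754008²·(1 − 0.17521673)·504000/2203 = 29.820692.
Sum = 49.967026.

49.97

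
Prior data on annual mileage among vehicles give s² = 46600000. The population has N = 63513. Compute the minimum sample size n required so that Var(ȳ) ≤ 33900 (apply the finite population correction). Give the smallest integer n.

1346

Without fpc, n₀ = s²/D = 46600000/33900 = 1374.6313.
With fpc, (1 − n/N)·s²/n ≤ D requires n ≥ n₀/(1 + n₀/N) = 1374.6313/(1 + 1374.6313/63513) = 1345.5100.
Rounding up, n = 1346.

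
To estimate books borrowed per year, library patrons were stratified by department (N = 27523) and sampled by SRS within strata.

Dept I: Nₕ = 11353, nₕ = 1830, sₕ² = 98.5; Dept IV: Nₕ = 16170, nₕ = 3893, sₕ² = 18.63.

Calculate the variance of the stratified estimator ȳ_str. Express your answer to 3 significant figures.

0.00894

Var(ȳ_str) = Σₕ Wₕ²(1 − fₕ)sₕ²/nₕ with Wₕ = Nₕ/N, N = 27523.
Dept I: Wₕ = 0.41249137; term = 0.41249137²·(1 − 0.16119087)·98.5/1830 = 0.0076820658.
Dept IV: Wₕ = 0.58750863; term = 0.58750863²·(1 − 0.24075448)·18.63/3893 = 0.0012541203.
Sum = 0.0089361861.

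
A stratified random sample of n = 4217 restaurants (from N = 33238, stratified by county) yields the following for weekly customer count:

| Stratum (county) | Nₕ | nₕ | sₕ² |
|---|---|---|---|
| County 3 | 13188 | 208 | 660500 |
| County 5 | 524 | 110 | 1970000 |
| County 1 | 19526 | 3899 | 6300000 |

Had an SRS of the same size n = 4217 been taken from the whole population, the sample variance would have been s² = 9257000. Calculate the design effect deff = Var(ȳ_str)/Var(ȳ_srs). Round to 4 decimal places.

0.4914

Var(ȳ_str) = Σ Wₕ²(1−fₕ)sₕ²/nₕ with Wₕ = Nₕ/33238:
  County 3: (13188/33238)²·(1−208/13188)·660500/208 = 492.032
  County 5: (524/33238)²·(1−110/524)·1970000/110 = 3.5167007
  County 1: (19526/33238)²·(1−3899/19526)·6300000/3899 = 446.27899
  → Var(ȳ_str) = 941.82769.
Var(ȳ_srs) = (1 − 4217/33238)·9257000/4217 = 1916.6559.
deff = 941.82769 / 1916.6559 = 0.4914.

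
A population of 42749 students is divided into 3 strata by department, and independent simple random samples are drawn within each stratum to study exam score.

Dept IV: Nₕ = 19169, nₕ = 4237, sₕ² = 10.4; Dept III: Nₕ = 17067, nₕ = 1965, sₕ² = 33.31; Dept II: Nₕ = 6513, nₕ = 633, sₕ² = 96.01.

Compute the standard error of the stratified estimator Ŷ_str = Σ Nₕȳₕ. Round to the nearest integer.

Var(Ŷ_str) = Σₕ Nₕ²(1 − fₕ)sₕ²/nₕ.
Dept IV: 19169²·(1 − 4237/19169)·10.4/4237 = 702574.39.
Dept III: 17067²·(1 − 1965/17067)·33.31/1965 = 4.3692182 × 10^6.
Dept II: 6513²·(1 − 633/6513)·96.01/633 = 5.8085959 × 10^6.
Sum = 1.0880388 × 10^7.
SE = √(1.0880388 × 10^7) = 3299.

3299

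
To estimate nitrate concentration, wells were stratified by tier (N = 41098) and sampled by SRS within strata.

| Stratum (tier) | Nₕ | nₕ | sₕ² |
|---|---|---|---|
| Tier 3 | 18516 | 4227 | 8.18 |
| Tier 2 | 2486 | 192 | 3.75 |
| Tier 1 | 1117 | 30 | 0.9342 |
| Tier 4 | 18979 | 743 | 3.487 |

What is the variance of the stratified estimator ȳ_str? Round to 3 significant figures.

0.00135

Var(ȳ_str) = Σₕ Wₕ²(1 − fₕ)sₕ²/nₕ with Wₕ = Nₕ/N, N = 41098.
Tier 3: Wₕ = 0.45053287; term = 0.45053287²·(1 − 0.22828905)·8.18/4227 = 3.0312984 × 10^-4.
Tier 2: Wₕ = 0.06048956; term = 0.06048956²·(1 − 0.07723250)·3.75/192 = 6.5945202 × 10^-5.
Tier 1: Wₕ = 0.02717894; term = 0.02717894²·(1 − 0.02685765)·0.9342/30 = 2.2385147 × 10^-5.
Tier 4: Wₕ = 0.46179863; term = 0.46179863²·(1 − 0.03914853)·3.487/743 = 9.616669 × 10^-4.
Sum = 0.0013531271.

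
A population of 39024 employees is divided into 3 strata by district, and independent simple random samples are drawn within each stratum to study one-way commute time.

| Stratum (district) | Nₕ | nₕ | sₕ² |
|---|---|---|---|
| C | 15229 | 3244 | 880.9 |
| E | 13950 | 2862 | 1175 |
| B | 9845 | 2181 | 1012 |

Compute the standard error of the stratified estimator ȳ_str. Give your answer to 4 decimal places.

0.3118

Var(ȳ_str) = Σₕ Wₕ²(1 − fₕ)sₕ²/nₕ with Wₕ = Nₕ/N, N = 39024.
C: Wₕ = 0.39024703; term = 0.39024703²·(1 − 0.21301464)·880.9/3244 = 0.032545551.
E: Wₕ = 0.35747232; term = 0.35747232²·(1 − 0.20516129)·1175/2862 = 0.04169962.
B: Wₕ = 0.25228065; term = 0.25228065²·(1 − 0.22153377)·1012/2181 = 0.022989657.
Sum = 0.097234828.
SE = √(0.097234828) = 0.3118.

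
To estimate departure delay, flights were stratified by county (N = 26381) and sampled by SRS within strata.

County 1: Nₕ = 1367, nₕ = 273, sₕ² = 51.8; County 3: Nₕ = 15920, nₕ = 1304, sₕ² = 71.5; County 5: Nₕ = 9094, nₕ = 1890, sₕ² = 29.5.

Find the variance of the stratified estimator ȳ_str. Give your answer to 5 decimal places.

Var(ȳ_str) = Σₕ Wₕ²(1 − fₕ)sₕ²/nₕ with Wₕ = Nₕ/N, N = 26381.
County 1: Wₕ = 0.05181760; term = 0.05181760²·(1 − 0.19970739)·51.8/273 = 4.0772791 × 10^-4.
County 3: Wₕ = 0.60346461; term = 0.60346461²·(1 − 0.08190955)·71.5/1304 = 0.018332325.
County 5: Wₕ = 0.34471779; term = 0.34471779²·(1 − 0.20782934)·29.5/1890 = 0.0014692861.
Sum = 0.020209339.

0.02021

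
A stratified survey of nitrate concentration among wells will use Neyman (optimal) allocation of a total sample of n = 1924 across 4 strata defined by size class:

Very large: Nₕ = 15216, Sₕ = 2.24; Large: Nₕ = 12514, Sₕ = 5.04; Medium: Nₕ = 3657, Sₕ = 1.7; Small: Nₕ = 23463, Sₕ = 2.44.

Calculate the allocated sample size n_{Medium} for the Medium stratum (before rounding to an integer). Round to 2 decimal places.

Neyman allocation: nₕ = n·NₕSₕ / Σⱼ NⱼSⱼ.
Σ NⱼSⱼ = 15216·2.24 + 12514·5.04 + 3657·1.7 + 23463·2.44 = 160621.02.
n_{Medium} = 1924·3657·1.7 / 160621.02 = 74.47.

74.47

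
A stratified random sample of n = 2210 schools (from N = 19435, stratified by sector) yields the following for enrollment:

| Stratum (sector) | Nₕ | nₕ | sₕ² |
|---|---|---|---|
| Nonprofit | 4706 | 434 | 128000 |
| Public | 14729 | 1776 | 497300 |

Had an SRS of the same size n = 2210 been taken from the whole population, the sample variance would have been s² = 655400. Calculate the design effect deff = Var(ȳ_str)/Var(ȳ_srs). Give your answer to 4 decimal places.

Var(ȳ_str) = Σ Wₕ²(1−fₕ)sₕ²/nₕ with Wₕ = Nₕ/19435:
  Nonprofit: (4706/19435)²·(1−434/4706)·128000/434 = 15.697638
  Public: (14729/19435)²·(1−1776/14729)·497300/1776 = 141.43277
  → Var(ȳ_str) = 157.13041.
Var(ȳ_srs) = (1 − 2210/19435)·655400/2210 = 262.83842.
deff = 157.13041 / 262.83842 = 0.5978.

0.5978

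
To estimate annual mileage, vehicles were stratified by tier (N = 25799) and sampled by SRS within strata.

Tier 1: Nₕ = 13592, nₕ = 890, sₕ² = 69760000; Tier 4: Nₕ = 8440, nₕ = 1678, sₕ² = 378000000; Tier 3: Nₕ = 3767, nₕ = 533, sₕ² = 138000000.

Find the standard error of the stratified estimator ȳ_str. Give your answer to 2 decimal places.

210.68

Var(ȳ_str) = Σₕ Wₕ²(1 − fₕ)sₕ²/nₕ with Wₕ = Nₕ/N, N = 25799.
Tier 1: Wₕ = 0.52684213; term = 0.52684213²·(1 − 0.06547969)·69760000/890 = 20331.349.
Tier 4: Wₕ = 0.32714446; term = 0.32714446²·(1 − 0.19881517)·378000000/1678 = 19315.756.
Tier 3: Wₕ = 0.14601341; term = 0.14601341²·(1 − 0.14149190)·138000000/533 = 4738.9461.
Sum = 44386.051.
SE = √(44386.051) = 210.68.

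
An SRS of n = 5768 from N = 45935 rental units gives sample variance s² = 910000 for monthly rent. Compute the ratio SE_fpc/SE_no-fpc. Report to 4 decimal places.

0.9351

f = n/N = 5768/45935 = 0.12556874.
SE_no-fpc = √(s²/n) = 12.560533; SE_fpc = √((1−f)s²/n) = 11.745484.
Ratio = √(1−f) = 0.93511029.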